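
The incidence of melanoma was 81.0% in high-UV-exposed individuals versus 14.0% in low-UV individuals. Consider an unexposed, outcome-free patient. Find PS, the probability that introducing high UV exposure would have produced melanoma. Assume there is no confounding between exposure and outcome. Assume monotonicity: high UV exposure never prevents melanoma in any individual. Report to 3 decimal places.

p₁ = 0.81, p₀ = 0.14.
Under exogeneity and monotonicity, PS = (p₁ − p₀) / (1 − p₀).
PS = (0.81 − 0.14) / (1 − 0.14) = 0.67 / 0.86 ≈ 0.7791

PS ≈ 0.779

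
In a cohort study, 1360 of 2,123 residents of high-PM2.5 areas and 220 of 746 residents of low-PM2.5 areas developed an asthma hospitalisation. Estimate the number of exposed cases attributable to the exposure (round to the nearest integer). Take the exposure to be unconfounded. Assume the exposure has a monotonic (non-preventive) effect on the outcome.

p₁ = P(outcome | exposed) = 1360/2123 = 0.6406
p₀ = P(outcome | unexposed) = 220/746 = 0.29491
PN = (p₁ − p₀)/p₁ = (0.6406 − 0.29491) / 0.6406 ≈ 0.53964.
Attributable cases ≈ PN × (exposed cases) = 0.53964 × 1360 ≈ 733.91.

about 734 cases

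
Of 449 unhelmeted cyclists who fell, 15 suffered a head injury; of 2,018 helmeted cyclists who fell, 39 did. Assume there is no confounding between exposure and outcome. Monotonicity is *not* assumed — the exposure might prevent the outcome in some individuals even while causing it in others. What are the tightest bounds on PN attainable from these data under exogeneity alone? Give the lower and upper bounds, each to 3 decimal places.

0.422 ≤ PN ≤ 1.000

p₁ = P(outcome | exposed) = 15/449 = 0.033408
p₀ = P(outcome | unexposed) = 39/2018 = 0.019326
Under exogeneity alone the bounds on PN are max{0,(p₁−p₀)/p₁} ≤ PN ≤ min{1,(1−p₀)/p₁}.
  lower = (p₁ − p₀)/p₁ = 0.014082 / 0.033408 ≈ 0.4215
  upper = min{1, (1 − p₀)/p₁} = 0.98067 / 0.033408 ≈ 29.3548 → capped at 1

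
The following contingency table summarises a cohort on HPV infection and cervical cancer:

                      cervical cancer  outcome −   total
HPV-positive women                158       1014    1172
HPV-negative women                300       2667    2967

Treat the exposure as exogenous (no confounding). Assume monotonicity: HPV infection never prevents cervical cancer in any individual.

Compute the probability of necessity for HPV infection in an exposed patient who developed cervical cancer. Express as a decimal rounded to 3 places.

PN ≈ 0.250

p₁ = P(outcome | exposed) = 158/1172 = 0.13481
p₀ = P(outcome | unexposed) = 300/2967 = 0.10111
Under exogeneity and monotonicity, PN = (p₁ − p₀)/p₁.
PN = (0.13481 − 0.10111) / 0.13481 ≈ 0.2500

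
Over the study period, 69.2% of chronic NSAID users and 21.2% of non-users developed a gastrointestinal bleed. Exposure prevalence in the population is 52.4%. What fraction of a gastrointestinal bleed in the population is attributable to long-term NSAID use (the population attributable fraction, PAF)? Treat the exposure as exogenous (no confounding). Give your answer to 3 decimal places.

PAF ≈ 0.543

p₁ = 0.692, p₀ = 0.212.
Overall risk P(Y=1) = π·p₁ + (1−π)·p₀ = 0.524×0.692 + 0.476×0.212 = 0.46352.
Under exogeneity, PAF = [P(Y=1) − p₀] / P(Y=1).
PAF = (0.46352 − 0.212) / 0.46352 ≈ 0.5426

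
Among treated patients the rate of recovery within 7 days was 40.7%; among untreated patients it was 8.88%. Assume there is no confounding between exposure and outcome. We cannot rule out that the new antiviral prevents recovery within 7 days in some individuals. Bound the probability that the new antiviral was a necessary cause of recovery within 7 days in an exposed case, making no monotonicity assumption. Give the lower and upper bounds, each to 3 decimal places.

0.782 ≤ PN ≤ 1.000

p₁ = 0.407, p₀ = 0.0888.
Under exogeneity alone the bounds on PN are max{0,(p₁−p₀)/p₁} ≤ PN ≤ min{1,(1−p₀)/p₁}.
  lower = (p₁ − p₀)/p₁ = 0.3182 / 0.407 ≈ 0.7818
  upper = min{1, (1 − p₀)/p₁} = 0.9112 / 0.407 ≈ 2.2388 → capped at 1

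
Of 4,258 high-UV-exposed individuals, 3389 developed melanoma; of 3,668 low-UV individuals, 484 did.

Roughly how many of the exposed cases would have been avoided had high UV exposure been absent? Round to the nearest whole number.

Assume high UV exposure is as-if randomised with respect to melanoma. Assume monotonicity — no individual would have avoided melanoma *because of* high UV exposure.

about 2827 cases

p₁ = P(outcome | exposed) = 3389/4258 = 0.79591
p₀ = P(outcome | unexposed) = 484/3668 = 0.13195
PN = (p₁ − p₀)/p₁ = (0.79591 − 0.13195) / 0.79591 ≈ 0.83421.
Attributable cases ≈ PN × (exposed cases) = 0.83421 × 3389 ≈ 2827.15.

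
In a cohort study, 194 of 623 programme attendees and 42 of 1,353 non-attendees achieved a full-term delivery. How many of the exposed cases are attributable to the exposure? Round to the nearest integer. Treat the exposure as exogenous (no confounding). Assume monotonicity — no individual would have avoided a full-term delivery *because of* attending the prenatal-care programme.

p₁ = P(outcome | exposed) = 194/623 = 0.3114
p₀ = P(outcome | unexposed) = 42/1353 = 0.031042
PN = (p₁ − p₀)/p₁ = (0.3114 − 0.031042) / 0.3114 ≈ 0.90031.
Attributable cases ≈ PN × (exposed cases) = 0.90031 × 194 ≈ 174.66.

about 175 cases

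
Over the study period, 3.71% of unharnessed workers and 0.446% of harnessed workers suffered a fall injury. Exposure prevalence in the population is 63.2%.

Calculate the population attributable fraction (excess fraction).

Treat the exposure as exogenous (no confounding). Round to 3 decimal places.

PAF ≈ 0.822

p₁ = 0.0371, p₀ = 0.00446.
Overall risk P(Y=1) = π·p₁ + (1−π)·p₀ = 0.632×0.0371 + 0.368×0.00446 = 0.025088.
Under exogeneity, PAF = [P(Y=1) − p₀] / P(Y=1).
PAF = (0.025088 − 0.00446) / 0.025088 ≈ 0.8222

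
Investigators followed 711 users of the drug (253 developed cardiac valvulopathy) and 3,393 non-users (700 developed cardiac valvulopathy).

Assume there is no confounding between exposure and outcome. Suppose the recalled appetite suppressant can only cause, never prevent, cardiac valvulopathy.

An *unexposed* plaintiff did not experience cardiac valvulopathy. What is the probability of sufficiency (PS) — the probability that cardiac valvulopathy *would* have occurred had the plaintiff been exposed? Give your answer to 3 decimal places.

PS ≈ 0.188

p₁ = P(outcome | exposed) = 253/711 = 0.35584
p₀ = P(outcome | unexposed) = 700/3393 = 0.20631
Under exogeneity and monotonicity, PS = (p₁ − p₀) / (1 − p₀).
PS = (0.35584 − 0.20631) / (1 − 0.20631) = 0.14953 / 0.79369 ≈ 0.1884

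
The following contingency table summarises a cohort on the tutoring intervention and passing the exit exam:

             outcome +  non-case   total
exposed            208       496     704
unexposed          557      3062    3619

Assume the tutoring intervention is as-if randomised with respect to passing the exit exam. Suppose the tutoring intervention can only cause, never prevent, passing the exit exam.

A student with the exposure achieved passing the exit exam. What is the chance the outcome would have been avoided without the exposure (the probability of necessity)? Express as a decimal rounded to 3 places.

PN ≈ 0.479

p₁ = P(outcome | exposed) = 208/704 = 0.29545
p₀ = P(outcome | unexposed) = 557/3619 = 0.15391
Under exogeneity and monotonicity, PN = (p₁ − p₀) / p₁.
PN = (0.29545 − 0.15391) / 0.29545 = 0.14154 / 0.29545 ≈ 0.4791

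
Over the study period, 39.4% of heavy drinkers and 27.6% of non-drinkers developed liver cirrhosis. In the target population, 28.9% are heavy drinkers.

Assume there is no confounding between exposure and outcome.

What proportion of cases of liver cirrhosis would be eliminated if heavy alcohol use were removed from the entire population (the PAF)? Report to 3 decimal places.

PAF ≈ 0.110

p₁ = 0.394, p₀ = 0.276.
Overall risk P(Y=1) = π·p₁ + (1−π)·p₀ = 0.289×0.394 + 0.711×0.276 = 0.3101.
Under exogeneity, PAF = [P(Y=1) − p₀] / P(Y=1).
PAF = (0.3101 − 0.276) / 0.3101 ≈ 0.1100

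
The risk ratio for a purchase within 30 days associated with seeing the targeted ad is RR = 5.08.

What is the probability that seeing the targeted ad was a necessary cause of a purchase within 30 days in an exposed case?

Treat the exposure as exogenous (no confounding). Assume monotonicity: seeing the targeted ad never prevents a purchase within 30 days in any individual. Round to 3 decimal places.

PN ≈ 0.803

Under exogeneity and monotonicity, PN = (RR − 1) / RR = 1 − 1/RR.
PN = (5.08 − 1) / 5.08 = 4.08 / 5.08 ≈ 0.8031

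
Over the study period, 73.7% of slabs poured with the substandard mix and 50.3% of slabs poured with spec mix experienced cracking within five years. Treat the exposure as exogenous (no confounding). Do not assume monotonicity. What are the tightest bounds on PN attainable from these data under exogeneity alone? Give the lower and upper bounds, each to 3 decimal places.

p₁ = 0.737, p₀ = 0.503.
Under exogeneity alone the bounds on PN are max{0,(p₁−p₀)/p₁} ≤ PN ≤ min{1,(1−p₀)/p₁}.
  lower = (p₁ − p₀)/p₁ = 0.234 / 0.737 ≈ 0.3175
  upper = min{1, (1 − p₀)/p₁} = 0.497 / 0.737 ≈ 0.6744

0.318 ≤ PN ≤ 0.674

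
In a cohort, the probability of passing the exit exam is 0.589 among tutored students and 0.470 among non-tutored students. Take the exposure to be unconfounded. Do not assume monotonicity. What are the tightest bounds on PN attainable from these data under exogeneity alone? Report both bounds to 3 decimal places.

0.202 ≤ PN ≤ 0.900

Let p₁ = 0.589, p₀ = 0.47.
Under exogeneity alone the bounds on PN are max{0,(p₁−p₀)/p₁} ≤ PN ≤ min{1,(1−p₀)/p₁}.
  lower = (p₁ − p₀)/p₁ = 0.119 / 0.589 ≈ 0.2020
  upper = min{1, (1 − p₀)/p₁} = 0.53 / 0.589 ≈ 0.8998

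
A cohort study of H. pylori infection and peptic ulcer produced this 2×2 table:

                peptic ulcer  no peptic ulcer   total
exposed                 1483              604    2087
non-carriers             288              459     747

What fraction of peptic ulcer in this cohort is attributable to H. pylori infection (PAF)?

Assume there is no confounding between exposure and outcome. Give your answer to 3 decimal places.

PAF ≈ 0.383

p₁ = P(outcome | exposed) = 1483/2087 = 0.71059
p₀ = P(outcome | unexposed) = 288/747 = 0.38554
Exposure prevalence π = 2087/2834 = 0.73641; overall risk P(Y=1) = 0.62491.
Under exogeneity, PAF = [P(Y=1) − p₀]/P(Y=1).
PAF = (0.62491 − 0.38554) / 0.62491 ≈ 0.3830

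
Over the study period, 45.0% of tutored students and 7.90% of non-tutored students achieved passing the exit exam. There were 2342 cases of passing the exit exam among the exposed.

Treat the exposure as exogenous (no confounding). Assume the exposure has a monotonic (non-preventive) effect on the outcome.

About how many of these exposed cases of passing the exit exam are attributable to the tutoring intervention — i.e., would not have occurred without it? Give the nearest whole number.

p₁ = 0.45, p₀ = 0.079.
PN = (p₁ − p₀)/p₁ = (0.45 − 0.079) / 0.45 ≈ 0.82444.
Attributable cases ≈ PN × (exposed cases) = 0.82444 × 2342 ≈ 1930.85.

about 1931 cases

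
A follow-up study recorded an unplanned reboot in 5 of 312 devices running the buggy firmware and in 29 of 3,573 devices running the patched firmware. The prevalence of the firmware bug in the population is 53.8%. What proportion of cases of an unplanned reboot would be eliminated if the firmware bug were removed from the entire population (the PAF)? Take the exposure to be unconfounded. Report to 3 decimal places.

p₁ = P(outcome | exposed) = 5/312 = 0.016026
p₀ = P(outcome | unexposed) = 29/3573 = 0.0081164
Overall risk P(Y=1) = π·p₁ + (1−π)·p₀ = 0.538×0.016026 + 0.462×0.0081164 = 0.012372.
Under exogeneity, PAF = [P(Y=1) − p₀] / P(Y=1).
PAF = (0.012372 − 0.0081164) / 0.012372 ≈ 0.3439

PAF ≈ 0.344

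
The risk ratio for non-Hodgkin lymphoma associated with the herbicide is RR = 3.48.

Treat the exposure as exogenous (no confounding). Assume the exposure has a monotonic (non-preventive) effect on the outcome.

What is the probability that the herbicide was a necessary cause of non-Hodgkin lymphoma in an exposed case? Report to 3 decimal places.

Under exogeneity and monotonicity, PN = (RR − 1) / RR = 1 − 1/RR.
PN = (3.48 − 1) / 3.48 = 2.48 / 3.48 ≈ 0.7126

PN ≈ 0.713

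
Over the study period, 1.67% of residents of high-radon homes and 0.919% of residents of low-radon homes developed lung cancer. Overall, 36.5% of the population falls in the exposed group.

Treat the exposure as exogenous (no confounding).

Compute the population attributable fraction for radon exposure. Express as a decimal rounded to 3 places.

p₁ = 0.0167, p₀ = 0.00919.
Overall risk P(Y=1) = π·p₁ + (1−π)·p₀ = 0.365×0.0167 + 0.635×0.00919 = 0.011931.
Under exogeneity, PAF = [P(Y=1) − p₀] / P(Y=1).
PAF = (0.011931 − 0.00919) / 0.011931 ≈ 0.2297

PAF ≈ 0.230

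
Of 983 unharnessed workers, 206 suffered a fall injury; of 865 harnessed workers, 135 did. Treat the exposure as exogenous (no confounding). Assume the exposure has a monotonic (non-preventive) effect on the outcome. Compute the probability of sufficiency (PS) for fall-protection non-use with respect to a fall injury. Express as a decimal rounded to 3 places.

p₁ = P(outcome | exposed) = 206/983 = 0.20956
p₀ = P(outcome | unexposed) = 135/865 = 0.15607
Under exogeneity and monotonicity, PS = (p₁ − p₀) / (1 − p₀).
PS = (0.20956 − 0.15607) / (1 − 0.15607) = 0.053493 / 0.84393 ≈ 0.0634

PS ≈ 0.063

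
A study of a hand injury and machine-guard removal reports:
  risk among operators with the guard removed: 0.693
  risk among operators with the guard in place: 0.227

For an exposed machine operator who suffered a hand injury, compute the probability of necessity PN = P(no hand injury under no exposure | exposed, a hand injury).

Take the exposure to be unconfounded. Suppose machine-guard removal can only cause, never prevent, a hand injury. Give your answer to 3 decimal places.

PN ≈ 0.672

Let p₁ = 0.693, p₀ = 0.227.
Under exogeneity and monotonicity, PN = (p₁ − p₀) / p₁.
PN = (0.693 − 0.227) / 0.693 = 0.466 / 0.693 ≈ 0.6724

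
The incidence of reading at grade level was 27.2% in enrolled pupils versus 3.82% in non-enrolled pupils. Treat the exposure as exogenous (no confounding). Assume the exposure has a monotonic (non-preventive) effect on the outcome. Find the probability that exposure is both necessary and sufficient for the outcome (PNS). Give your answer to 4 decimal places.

p₁ = 0.272, p₀ = 0.0382.
Under exogeneity and monotonicity, PNS = p₁ − p₀.
PNS = 0.272 − 0.0382 = 0.2338

PNS ≈ 0.2338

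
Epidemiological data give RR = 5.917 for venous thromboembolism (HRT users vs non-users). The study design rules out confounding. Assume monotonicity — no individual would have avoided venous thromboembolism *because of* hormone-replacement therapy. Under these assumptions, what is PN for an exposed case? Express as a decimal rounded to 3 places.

PN ≈ 0.831

Under exogeneity and monotonicity, PN = (RR − 1) / RR = 1 − 1/RR.
PN = (5.917 − 1) / 5.917 = 4.917 / 5.917 ≈ 0.8310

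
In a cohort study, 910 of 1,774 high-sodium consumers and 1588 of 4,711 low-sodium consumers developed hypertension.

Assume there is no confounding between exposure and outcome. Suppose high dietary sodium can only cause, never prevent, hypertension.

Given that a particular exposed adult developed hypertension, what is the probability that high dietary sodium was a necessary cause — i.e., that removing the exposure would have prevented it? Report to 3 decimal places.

PN ≈ 0.343

p₁ = P(outcome | exposed) = 910/1774 = 0.51297
p₀ = P(outcome | unexposed) = 1588/4711 = 0.33708
Under exogeneity and monotonicity, PN = (p₁ − p₀) / p₁.
PN = (0.51297 − 0.33708) / 0.51297 = 0.17588 / 0.51297 ≈ 0.3429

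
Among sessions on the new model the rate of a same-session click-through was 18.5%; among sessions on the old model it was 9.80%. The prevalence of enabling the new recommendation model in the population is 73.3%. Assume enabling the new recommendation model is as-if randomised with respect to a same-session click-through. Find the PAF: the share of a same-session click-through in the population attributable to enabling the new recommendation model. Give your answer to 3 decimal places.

PAF ≈ 0.394

p₁ = 0.185, p₀ = 0.098.
Overall risk P(Y=1) = π·p₁ + (1−π)·p₀ = 0.733×0.185 + 0.267×0.098 = 0.16177.
Under exogeneity, PAF = [P(Y=1) − p₀] / P(Y=1).
PAF = (0.16177 − 0.098) / 0.16177 ≈ 0.3942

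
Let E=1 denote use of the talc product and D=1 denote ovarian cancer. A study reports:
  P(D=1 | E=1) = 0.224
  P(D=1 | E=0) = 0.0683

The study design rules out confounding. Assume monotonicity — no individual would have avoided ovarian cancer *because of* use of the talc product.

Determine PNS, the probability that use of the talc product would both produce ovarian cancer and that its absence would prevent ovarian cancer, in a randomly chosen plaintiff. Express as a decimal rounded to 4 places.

PNS ≈ 0.1557

Let p₁ = 0.224, p₀ = 0.0683.
Under exogeneity and monotonicity, PNS = p₁ − p₀.
PNS = 0.224 − 0.0683 = 0.1557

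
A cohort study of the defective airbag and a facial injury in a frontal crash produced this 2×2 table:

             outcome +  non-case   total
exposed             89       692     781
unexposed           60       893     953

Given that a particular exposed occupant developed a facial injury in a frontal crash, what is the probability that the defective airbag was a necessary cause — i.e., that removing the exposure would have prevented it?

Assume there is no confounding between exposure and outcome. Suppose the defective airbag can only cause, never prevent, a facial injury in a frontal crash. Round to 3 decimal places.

PN ≈ 0.448

p₁ = P(outcome | exposed) = 89/781 = 0.11396
p₀ = P(outcome | unexposed) = 60/953 = 0.062959
Under exogeneity and monotonicity, PN = (p₁ − p₀)/p₁.
PN = (0.11396 − 0.062959) / 0.11396 ≈ 0.4475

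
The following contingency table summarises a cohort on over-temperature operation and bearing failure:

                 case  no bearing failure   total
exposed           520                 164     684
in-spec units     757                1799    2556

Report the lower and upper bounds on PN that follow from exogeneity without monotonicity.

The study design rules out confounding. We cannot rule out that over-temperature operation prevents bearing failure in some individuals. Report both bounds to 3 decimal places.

p₁ = P(outcome | exposed) = 520/684 = 0.76023
p₀ = P(outcome | unexposed) = 757/2556 = 0.29617
Under exogeneity alone the bounds on PN are max{0,(p₁−p₀)/p₁} ≤ PN ≤ min{1,(1−p₀)/p₁}.
  lower = (p₁ − p₀)/p₁ = 0.46407 / 0.76023 ≈ 0.6104
  upper = min{1, (1 − p₀)/p₁} = 0.70383 / 0.76023 ≈ 0.9258

0.610 ≤ PN ≤ 0.926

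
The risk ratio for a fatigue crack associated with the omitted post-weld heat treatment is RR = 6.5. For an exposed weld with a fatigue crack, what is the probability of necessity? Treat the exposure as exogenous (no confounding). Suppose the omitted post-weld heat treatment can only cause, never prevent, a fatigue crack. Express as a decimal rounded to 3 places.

Under exogeneity and monotonicity, PN = (RR − 1) / RR = 1 − 1/RR.
PN = (6.5 − 1) / 6.5 = 5.5 / 6.5 ≈ 0.8462

PN ≈ 0.846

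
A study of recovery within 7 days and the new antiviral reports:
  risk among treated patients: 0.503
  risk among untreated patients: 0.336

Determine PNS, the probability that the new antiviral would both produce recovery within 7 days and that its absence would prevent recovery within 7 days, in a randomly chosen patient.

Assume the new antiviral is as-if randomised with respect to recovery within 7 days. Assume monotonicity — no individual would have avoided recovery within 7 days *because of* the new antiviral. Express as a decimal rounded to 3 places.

PNS ≈ 0.167

Let p₁ = 0.503, p₀ = 0.336.
Under exogeneity and monotonicity, PNS = p₁ − p₀.
PNS = 0.503 − 0.336 = 0.167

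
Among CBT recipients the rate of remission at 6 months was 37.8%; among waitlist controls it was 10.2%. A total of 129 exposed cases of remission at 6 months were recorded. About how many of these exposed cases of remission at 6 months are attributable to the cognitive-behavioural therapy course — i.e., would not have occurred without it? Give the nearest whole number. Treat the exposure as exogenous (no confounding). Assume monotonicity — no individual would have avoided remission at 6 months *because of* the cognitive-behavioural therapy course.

about 94 cases

p₁ = 0.378, p₀ = 0.102.
PN = (p₁ − p₀)/p₁ = (0.378 − 0.102) / 0.378 ≈ 0.73016.
Attributable cases ≈ PN × (exposed cases) = 0.73016 × 129 ≈ 94.19.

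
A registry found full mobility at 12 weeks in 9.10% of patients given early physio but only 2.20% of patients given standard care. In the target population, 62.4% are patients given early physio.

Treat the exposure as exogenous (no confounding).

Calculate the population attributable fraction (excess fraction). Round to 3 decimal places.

p₁ = 0.091, p₀ = 0.022.
Overall risk P(Y=1) = π·p₁ + (1−π)·p₀ = 0.624×0.091 + 0.376×0.022 = 0.065056.
Under exogeneity, PAF = [P(Y=1) − p₀] / P(Y=1).
PAF = (0.065056 − 0.022) / 0.065056 ≈ 0.6618

PAF ≈ 0.662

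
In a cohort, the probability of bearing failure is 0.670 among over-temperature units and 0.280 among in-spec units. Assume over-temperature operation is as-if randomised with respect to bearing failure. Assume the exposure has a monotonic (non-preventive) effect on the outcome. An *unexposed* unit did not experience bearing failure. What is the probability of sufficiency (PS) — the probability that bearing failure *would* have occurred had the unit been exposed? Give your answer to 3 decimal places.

Let p₁ = 0.67, p₀ = 0.28.
Under exogeneity and monotonicity, PS = (p₁ − p₀) / (1 − p₀).
PS = (0.67 − 0.28) / (1 − 0.28) = 0.39 / 0.72 ≈ 0.5417

PS ≈ 0.542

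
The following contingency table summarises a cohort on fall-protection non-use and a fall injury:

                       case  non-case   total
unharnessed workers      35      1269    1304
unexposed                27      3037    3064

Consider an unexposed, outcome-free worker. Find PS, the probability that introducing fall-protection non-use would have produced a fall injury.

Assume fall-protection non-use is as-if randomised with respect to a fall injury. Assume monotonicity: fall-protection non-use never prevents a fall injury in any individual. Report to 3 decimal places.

PS ≈ 0.018

p₁ = P(outcome | exposed) = 35/1304 = 0.02684
p₀ = P(outcome | unexposed) = 27/3064 = 0.008812
Under exogeneity and monotonicity, PS = (p₁ − p₀) / (1 − p₀).
PS = (0.02684 − 0.008812) / (1 − 0.008812) = 0.018028 / 0.99119 ≈ 0.0182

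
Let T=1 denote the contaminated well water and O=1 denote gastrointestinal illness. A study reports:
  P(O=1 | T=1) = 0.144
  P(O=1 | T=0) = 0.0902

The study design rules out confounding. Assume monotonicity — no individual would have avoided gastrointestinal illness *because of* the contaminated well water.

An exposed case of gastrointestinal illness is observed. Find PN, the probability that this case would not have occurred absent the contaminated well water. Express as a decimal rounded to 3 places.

Let p₁ = 0.144, p₀ = 0.0902.
Under exogeneity and monotonicity, PN = (p₁ − p₀) / p₁.
PN = (0.144 − 0.0902) / 0.144 = 0.0538 / 0.144 ≈ 0.3736

PN ≈ 0.374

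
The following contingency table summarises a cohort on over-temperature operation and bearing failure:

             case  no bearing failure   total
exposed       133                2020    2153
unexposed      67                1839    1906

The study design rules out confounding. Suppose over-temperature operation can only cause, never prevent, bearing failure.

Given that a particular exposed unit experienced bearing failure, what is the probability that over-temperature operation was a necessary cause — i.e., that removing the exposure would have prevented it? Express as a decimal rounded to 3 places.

PN ≈ 0.431

p₁ = P(outcome | exposed) = 133/2153 = 0.061774
p₀ = P(outcome | unexposed) = 67/1906 = 0.035152
Under exogeneity and monotonicity, PN = (p₁ − p₀)/p₁.
PN = (0.061774 − 0.035152) / 0.061774 ≈ 0.4310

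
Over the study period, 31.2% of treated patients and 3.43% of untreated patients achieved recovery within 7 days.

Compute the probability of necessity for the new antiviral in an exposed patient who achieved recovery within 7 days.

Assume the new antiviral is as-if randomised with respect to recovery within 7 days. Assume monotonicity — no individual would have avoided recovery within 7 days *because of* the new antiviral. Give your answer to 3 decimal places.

PN ≈ 0.890

p₁ = 0.312, p₀ = 0.0343.
Under exogeneity and monotonicity, PN = (p₁ − p₀) / p₁.
PN = (0.312 − 0.0343) / 0.312 = 0.2777 / 0.312 ≈ 0.8901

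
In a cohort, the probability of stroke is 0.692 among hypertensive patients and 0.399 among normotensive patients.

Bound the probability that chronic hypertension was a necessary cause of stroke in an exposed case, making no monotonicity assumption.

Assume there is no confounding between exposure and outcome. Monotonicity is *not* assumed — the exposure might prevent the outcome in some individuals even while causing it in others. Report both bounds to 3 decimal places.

Let p₁ = 0.692, p₀ = 0.399.
Under exogeneity alone the bounds on PN are max{0,(p₁−p₀)/p₁} ≤ PN ≤ min{1,(1−p₀)/p₁}.
  lower = (p₁ − p₀)/p₁ = 0.293 / 0.692 ≈ 0.4234
  upper = min{1, (1 − p₀)/p₁} = 0.601 / 0.692 ≈ 0.8685

0.423 ≤ PN ≤ 0.868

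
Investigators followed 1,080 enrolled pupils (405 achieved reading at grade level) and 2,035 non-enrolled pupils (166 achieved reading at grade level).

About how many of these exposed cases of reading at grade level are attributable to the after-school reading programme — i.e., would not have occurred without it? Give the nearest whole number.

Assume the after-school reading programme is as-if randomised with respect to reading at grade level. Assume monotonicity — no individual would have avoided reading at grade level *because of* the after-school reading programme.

p₁ = P(outcome | exposed) = 405/1080 = 0.375
p₀ = P(outcome | unexposed) = 166/2035 = 0.081572
PN = (p₁ − p₀)/p₁ = (0.375 − 0.081572) / 0.375 ≈ 0.78247.
Attributable cases ≈ PN × (exposed cases) = 0.78247 × 405 ≈ 316.90.

about 317 cases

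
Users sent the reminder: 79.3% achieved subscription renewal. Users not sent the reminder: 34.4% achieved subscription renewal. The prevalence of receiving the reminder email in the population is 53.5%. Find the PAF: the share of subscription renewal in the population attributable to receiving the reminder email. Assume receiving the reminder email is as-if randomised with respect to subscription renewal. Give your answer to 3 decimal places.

PAF ≈ 0.411

p₁ = 0.793, p₀ = 0.344.
Overall risk P(Y=1) = π·p₁ + (1−π)·p₀ = 0.535×0.793 + 0.465×0.344 = 0.58421.
Under exogeneity, PAF = [P(Y=1) − p₀] / P(Y=1).
PAF = (0.58421 − 0.344) / 0.58421 ≈ 0.4112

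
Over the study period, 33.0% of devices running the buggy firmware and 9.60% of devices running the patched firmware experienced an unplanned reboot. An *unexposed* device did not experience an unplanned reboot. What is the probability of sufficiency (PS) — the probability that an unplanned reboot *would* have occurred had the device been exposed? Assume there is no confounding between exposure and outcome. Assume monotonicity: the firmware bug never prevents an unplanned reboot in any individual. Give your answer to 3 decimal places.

p₁ = 0.33, p₀ = 0.096.
Under exogeneity and monotonicity, PS = (p₁ − p₀) / (1 − p₀).
PS = (0.33 − 0.096) / (1 − 0.096) = 0.234 / 0.904 ≈ 0.2588

PS ≈ 0.259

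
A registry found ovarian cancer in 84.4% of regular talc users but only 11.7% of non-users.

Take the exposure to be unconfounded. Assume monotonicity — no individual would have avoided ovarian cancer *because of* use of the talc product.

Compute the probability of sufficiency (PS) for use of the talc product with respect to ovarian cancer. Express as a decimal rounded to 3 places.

p₁ = 0.844, p₀ = 0.117.
Under exogeneity and monotonicity, PS = (p₁ − p₀) / (1 − p₀).
PS = (0.844 − 0.117) / (1 − 0.117) = 0.727 / 0.883 ≈ 0.8233

PS ≈ 0.823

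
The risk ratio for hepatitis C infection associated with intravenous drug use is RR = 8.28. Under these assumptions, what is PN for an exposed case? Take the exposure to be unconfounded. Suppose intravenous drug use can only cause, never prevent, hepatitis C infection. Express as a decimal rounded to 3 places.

Under exogeneity and monotonicity, PN = (RR − 1) / RR = 1 − 1/RR.
PN = (8.28 − 1) / 8.28 = 7.28 / 8.28 ≈ 0.8792

PN ≈ 0.879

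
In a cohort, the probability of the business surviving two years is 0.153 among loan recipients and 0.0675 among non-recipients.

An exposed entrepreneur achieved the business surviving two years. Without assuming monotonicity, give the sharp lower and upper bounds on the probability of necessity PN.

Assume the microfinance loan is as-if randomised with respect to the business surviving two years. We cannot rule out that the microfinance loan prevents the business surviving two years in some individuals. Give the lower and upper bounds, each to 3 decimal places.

Let p₁ = 0.153, p₀ = 0.0675.
Under exogeneity alone the bounds on PN are max{0,(p₁−p₀)/p₁} ≤ PN ≤ min{1,(1−p₀)/p₁}.
  lower = (p₁ − p₀)/p₁ = 0.0855 / 0.153 ≈ 0.5588
  upper = min{1, (1 − p₀)/p₁} = 0.9325 / 0.153 ≈ 6.0948 → capped at 1

0.559 ≤ PN ≤ 1.000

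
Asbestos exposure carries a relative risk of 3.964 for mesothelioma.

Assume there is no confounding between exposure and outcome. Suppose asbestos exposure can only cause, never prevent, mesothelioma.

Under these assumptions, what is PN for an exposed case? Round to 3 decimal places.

Under exogeneity and monotonicity, PN = (RR − 1) / RR = 1 − 1/RR.
PN = (3.964 − 1) / 3.964 = 2.964 / 3.964 ≈ 0.7477

PN ≈ 0.748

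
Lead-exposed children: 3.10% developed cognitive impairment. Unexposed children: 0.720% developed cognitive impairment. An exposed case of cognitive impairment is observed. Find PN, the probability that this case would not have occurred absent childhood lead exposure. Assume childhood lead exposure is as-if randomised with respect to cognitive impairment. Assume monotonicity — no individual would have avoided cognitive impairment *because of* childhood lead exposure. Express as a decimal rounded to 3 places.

p₁ = 0.031, p₀ = 0.0072.
Under exogeneity and monotonicity, PN = (p₁ − p₀) / p₁.
PN = (0.031 − 0.0072) / 0.031 = 0.0238 / 0.031 ≈ 0.7677

PN ≈ 0.768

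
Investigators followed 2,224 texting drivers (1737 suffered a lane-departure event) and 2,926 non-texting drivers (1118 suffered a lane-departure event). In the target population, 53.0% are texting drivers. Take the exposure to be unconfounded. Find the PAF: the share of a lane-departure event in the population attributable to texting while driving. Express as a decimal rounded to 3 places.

p₁ = P(outcome | exposed) = 1737/2224 = 0.78103
p₀ = P(outcome | unexposed) = 1118/2926 = 0.38209
Overall risk P(Y=1) = π·p₁ + (1−π)·p₀ = 0.53×0.78103 + 0.47×0.38209 = 0.59353.
Under exogeneity, PAF = [P(Y=1) − p₀] / P(Y=1).
PAF = (0.59353 − 0.38209) / 0.59353 ≈ 0.3562

PAF ≈ 0.356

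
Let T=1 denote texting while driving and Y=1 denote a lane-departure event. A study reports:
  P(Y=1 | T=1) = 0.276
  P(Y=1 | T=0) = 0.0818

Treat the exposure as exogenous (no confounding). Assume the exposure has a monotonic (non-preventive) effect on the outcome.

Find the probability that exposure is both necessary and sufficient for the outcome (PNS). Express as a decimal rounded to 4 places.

Let p₁ = 0.276, p₀ = 0.0818.
Under exogeneity and monotonicity, PNS = p₁ − p₀.
PNS = 0.276 − 0.0818 = 0.1942

PNS ≈ 0.1942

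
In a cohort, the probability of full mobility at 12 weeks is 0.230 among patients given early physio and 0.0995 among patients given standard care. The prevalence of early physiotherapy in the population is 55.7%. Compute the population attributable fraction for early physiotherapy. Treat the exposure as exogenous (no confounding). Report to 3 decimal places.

Let p₁ = 0.23, p₀ = 0.0995.
Overall risk P(Y=1) = π·p₁ + (1−π)·p₀ = 0.557×0.23 + 0.443×0.0995 = 0.17219.
Under exogeneity, PAF = [P(Y=1) − p₀] / P(Y=1).
PAF = (0.17219 − 0.0995) / 0.17219 ≈ 0.4221

PAF ≈ 0.422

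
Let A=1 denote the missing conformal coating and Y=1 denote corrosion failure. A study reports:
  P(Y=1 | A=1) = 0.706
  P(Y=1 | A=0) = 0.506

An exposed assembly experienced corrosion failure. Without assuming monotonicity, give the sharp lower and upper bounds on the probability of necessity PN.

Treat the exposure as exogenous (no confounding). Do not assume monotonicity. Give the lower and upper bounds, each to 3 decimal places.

Let p₁ = 0.706, p₀ = 0.506.
Under exogeneity alone the bounds on PN are max{0,(p₁−p₀)/p₁} ≤ PN ≤ min{1,(1−p₀)/p₁}.
  lower = (p₁ − p₀)/p₁ = 0.2 / 0.706 ≈ 0.2833
  upper = min{1, (1 − p₀)/p₁} = 0.494 / 0.706 ≈ 0.6997

0.283 ≤ PN ≤ 0.700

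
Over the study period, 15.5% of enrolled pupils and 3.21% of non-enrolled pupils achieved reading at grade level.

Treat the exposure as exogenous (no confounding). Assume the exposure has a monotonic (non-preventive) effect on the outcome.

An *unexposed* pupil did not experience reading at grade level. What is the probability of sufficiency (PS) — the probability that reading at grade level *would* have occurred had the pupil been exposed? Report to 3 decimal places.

p₁ = 0.155, p₀ = 0.0321.
Under exogeneity and monotonicity, PS = (p₁ − p₀) / (1 − p₀).
PS = (0.155 − 0.0321) / (1 − 0.0321) = 0.1229 / 0.9679 ≈ 0.1270

PS ≈ 0.127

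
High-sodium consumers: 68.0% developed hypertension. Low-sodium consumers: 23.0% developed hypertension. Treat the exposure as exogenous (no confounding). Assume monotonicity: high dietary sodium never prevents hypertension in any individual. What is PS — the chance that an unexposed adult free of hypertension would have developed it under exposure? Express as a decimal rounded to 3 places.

p₁ = 0.68, p₀ = 0.23.
Under exogeneity and monotonicity, PS = (p₁ − p₀) / (1 − p₀).
PS = (0.68 − 0.23) / (1 − 0.23) = 0.45 / 0.77 ≈ 0.5844

PS ≈ 0.584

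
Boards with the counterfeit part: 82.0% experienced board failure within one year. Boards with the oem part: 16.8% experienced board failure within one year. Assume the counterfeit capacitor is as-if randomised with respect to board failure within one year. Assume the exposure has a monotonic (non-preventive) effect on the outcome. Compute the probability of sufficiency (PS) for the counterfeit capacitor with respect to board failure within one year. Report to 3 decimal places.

p₁ = 0.82, p₀ = 0.168.
Under exogeneity and monotonicity, PS = (p₁ − p₀) / (1 − p₀).
PS = (0.82 − 0.168) / (1 − 0.168) = 0.652 / 0.832 ≈ 0.7837

PS ≈ 0.784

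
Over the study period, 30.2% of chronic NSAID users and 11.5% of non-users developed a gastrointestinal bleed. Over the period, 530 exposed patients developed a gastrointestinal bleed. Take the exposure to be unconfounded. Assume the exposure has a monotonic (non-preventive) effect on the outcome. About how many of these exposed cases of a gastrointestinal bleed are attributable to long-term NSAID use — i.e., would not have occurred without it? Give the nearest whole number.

p₁ = 0.302, p₀ = 0.115.
PN = (p₁ − p₀)/p₁ = (0.302 − 0.115) / 0.302 ≈ 0.61921.
Attributable cases ≈ PN × (exposed cases) = 0.61921 × 530 ≈ 328.18.

about 328 cases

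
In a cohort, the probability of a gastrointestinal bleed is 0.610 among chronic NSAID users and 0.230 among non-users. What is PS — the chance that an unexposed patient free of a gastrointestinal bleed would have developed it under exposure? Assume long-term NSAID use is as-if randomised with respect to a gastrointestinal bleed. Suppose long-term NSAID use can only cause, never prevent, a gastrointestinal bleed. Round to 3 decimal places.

PS ≈ 0.494

Let p₁ = 0.61, p₀ = 0.23.
Under exogeneity and monotonicity, PS = (p₁ − p₀) / (1 − p₀).
PS = (0.61 − 0.23) / (1 − 0.23) = 0.38 / 0.77 ≈ 0.4935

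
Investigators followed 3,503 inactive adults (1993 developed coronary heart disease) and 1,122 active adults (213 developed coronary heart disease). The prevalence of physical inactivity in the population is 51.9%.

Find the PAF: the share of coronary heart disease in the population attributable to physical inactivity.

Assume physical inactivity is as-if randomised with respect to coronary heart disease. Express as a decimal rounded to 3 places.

PAF ≈ 0.509

p₁ = P(outcome | exposed) = 1993/3503 = 0.56894
p₀ = P(outcome | unexposed) = 213/1122 = 0.18984
Overall risk P(Y=1) = π·p₁ + (1−π)·p₀ = 0.519×0.56894 + 0.481×0.18984 = 0.38659.
Under exogeneity, PAF = [P(Y=1) − p₀] / P(Y=1).
PAF = (0.38659 − 0.18984) / 0.38659 ≈ 0.5089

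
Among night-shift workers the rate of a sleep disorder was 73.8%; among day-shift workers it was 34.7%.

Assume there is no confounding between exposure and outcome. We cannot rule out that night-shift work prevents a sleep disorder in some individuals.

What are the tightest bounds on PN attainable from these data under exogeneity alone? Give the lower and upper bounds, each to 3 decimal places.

p₁ = 0.738, p₀ = 0.347.
Under exogeneity alone the bounds on PN are max{0,(p₁−p₀)/p₁} ≤ PN ≤ min{1,(1−p₀)/p₁}.
  lower = (p₁ − p₀)/p₁ = 0.391 / 0.738 ≈ 0.5298
  upper = min{1, (1 − p₀)/p₁} = 0.653 / 0.738 ≈ 0.8848

0.530 ≤ PN ≤ 0.885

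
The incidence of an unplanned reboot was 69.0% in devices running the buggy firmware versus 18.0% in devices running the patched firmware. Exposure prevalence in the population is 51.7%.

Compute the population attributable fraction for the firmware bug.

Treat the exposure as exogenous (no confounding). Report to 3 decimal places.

p₁ = 0.69, p₀ = 0.18.
Overall risk P(Y=1) = π·p₁ + (1−π)·p₀ = 0.517×0.69 + 0.483×0.18 = 0.44367.
Under exogeneity, PAF = [P(Y=1) − p₀] / P(Y=1).
PAF = (0.44367 − 0.18) / 0.44367 ≈ 0.5943

PAF ≈ 0.594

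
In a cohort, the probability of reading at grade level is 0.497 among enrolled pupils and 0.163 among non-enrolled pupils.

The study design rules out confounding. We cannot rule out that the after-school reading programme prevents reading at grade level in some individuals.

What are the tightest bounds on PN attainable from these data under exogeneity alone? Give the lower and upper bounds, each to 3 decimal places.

Let p₁ = 0.497, p₀ = 0.163.
Under exogeneity alone the bounds on PN are max{0,(p₁−p₀)/p₁} ≤ PN ≤ min{1,(1−p₀)/p₁}.
  lower = (p₁ − p₀)/p₁ = 0.334 / 0.497 ≈ 0.6720
  upper = min{1, (1 − p₀)/p₁} = 0.837 / 0.497 ≈ 1.6841 → capped at 1

0.672 ≤ PN ≤ 1.000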